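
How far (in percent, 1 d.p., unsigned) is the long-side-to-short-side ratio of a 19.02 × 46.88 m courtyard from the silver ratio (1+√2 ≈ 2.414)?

2.1%

Ratio = 46.88 / 19.02 ≈ 2.4648.
Ideal silver ratio ≈ 2.4142. |2.4648 − 2.4142| / 2.4142 ≈ 2.10% → 2.1%.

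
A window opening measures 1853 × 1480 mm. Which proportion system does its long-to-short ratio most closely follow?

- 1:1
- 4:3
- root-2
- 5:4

1853/1480 ≈ 1.252. Nearest candidates are 5:4 (1.250, off by 0.002) and 4:3 (1.333, off by 0.081).

5:4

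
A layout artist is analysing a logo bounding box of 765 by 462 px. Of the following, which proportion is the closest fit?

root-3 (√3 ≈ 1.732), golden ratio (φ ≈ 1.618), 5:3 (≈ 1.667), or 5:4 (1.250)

765/462 ≈ 1.656. Nearest candidates are 5:3 (1.667, off by 0.011) and golden ratio (1.618, off by 0.038).

5:3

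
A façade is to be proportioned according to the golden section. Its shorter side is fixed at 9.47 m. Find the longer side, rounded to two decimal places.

15.32 m

golden ratio ≈ 1.61803.
Longer side = 9.47 × 1.61803 ≈ 15.3227 → 15.32 m.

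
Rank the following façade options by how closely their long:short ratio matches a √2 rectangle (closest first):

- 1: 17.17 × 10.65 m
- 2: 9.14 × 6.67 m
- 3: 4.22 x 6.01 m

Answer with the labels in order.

Ratios: 1 = 17.17 / 10.65 ≈ 1.612; 2 = 9.14 / 6.67 ≈ 1.370; 3 = 6.01 / 4.22 ≈ 1.424.
|Δ from 1.414|: 1 0.198; 2 0.044; 3 0.010.

3, 2, 1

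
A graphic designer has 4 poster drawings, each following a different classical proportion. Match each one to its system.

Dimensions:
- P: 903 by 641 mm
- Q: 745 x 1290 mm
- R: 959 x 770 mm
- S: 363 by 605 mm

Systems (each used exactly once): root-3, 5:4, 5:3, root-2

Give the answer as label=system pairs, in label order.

P=root-2, Q=root-3, R=5:4, S=5:3

Ratios: P ≈ 1.409; Q ≈ 1.732; R ≈ 1.245; S ≈ 1.667.
Targets: root-3 ≈ 1.732; 5:4 ≈ 1.250; 5:3 ≈ 1.667; root-2 ≈ 1.414.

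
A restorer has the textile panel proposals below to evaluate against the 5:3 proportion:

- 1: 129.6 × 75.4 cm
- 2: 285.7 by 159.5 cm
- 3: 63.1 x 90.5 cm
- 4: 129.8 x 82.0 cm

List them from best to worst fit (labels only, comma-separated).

1, 4, 2, 3

Ratios: 1 = 129.6 / 75.4 ≈ 1.719; 2 = 285.7 / 159.5 ≈ 1.791; 3 = 90.5 / 63.1 ≈ 1.434; 4 = 129.8 / 82.0 ≈ 1.583.
|Δ from 1.667|: 1 0.052; 2 0.124; 3 0.233; 4 0.084.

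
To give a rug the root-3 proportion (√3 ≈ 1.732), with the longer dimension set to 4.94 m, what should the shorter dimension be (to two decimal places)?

root-3 ≈ 1.73205.
Shorter side = 4.94 ÷ 1.73205 ≈ 2.8521 → 2.85 m.

2.85 m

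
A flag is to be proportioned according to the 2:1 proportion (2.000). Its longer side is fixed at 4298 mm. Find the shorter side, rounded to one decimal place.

2:1 = 2.00000.
Shorter side = 4298 ÷ 2.00000 ≈ 2149.000 → 2149.0 mm.

2149.0 mm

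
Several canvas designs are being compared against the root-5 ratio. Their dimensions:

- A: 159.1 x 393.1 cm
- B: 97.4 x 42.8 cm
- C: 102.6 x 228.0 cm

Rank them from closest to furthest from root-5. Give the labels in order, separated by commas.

C, B, A

A: 393.1/159.1 ≈ 2.471 → |2.471 − 2.236| = 0.235
B: 97.4/42.8 ≈ 2.276 → |2.276 − 2.236| = 0.040
C: 228.0/102.6 ≈ 2.222 → |2.222 − 2.236| = 0.014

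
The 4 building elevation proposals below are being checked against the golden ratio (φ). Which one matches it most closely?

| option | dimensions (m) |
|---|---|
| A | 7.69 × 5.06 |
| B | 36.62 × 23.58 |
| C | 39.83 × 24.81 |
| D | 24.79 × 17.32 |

Ratios (long/short): A ≈ 1.520; B ≈ 1.553; C ≈ 1.605; D ≈ 1.431.
golden ratio ≈ 1.618; option C is nearest (Δ 0.013).

C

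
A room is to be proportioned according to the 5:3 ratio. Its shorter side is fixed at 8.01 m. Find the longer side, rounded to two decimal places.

13.35 m

5:3 ≈ 1.66667.
Longer side = 8.01 × 1.66667 ≈ 13.3500 → 13.35 m.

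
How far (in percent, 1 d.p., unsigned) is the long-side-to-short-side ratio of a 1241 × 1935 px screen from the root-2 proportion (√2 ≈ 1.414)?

10.3%

Ratio = 1935 / 1241 ≈ 1.5592.
Ideal root-2 ≈ 1.4142. |1.5592 − 1.4142| / 1.4142 ≈ 10.25% → 10.3%.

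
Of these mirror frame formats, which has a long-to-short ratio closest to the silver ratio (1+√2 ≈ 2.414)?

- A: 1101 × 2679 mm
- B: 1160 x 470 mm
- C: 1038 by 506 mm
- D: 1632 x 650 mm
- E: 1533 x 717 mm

Target silver ratio ≈ 2.414.
A: 2.433 (Δ0.019)  B: 2.468 (Δ0.054)  C: 2.051 (Δ0.363)  D: 2.511 (Δ0.097)  E: 2.138 (Δ0.276)

A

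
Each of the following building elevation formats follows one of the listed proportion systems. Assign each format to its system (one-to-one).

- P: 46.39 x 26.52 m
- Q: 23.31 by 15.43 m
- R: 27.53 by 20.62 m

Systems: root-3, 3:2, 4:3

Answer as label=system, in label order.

P=root-3, Q=3:2, R=4:3

Ratios: P ≈ 1.749; Q ≈ 1.511; R ≈ 1.335.
Targets: root-3 ≈ 1.732; 3:2 ≈ 1.500; 4:3 ≈ 1.333.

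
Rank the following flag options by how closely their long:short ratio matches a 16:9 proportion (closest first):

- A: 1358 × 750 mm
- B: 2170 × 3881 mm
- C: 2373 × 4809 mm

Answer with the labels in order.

B, A, C

A: 1358/750 ≈ 1.811 → |1.811 − 1.778| = 0.033
B: 3881/2170 ≈ 1.788 → |1.788 − 1.778| = 0.010
C: 4809/2373 ≈ 2.027 → |2.027 − 1.778| = 0.249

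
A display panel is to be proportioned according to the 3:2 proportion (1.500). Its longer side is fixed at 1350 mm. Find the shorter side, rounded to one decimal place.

900.0 mm

3:2 = 1.50000.
Shorter side = 1350 ÷ 1.50000 ≈ 900.000 → 900.0 mm.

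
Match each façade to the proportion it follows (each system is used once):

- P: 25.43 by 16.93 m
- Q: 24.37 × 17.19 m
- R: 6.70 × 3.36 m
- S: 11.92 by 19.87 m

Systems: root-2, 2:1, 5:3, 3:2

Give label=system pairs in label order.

P = 25.43/16.93 ≈ 1.502 → 3:2 (1.500)
Q = 24.37/17.19 ≈ 1.418 → root-2 (1.414)
R = 6.70/3.36 ≈ 1.994 → 2:1 (2.000)
S = 19.87/11.92 ≈ 1.667 → 5:3 (1.667)

P=3:2, Q=root-2, R=2:1, S=5:3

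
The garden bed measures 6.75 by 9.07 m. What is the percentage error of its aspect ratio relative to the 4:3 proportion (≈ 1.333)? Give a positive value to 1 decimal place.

0.8%

Ratio = 9.07 / 6.75 ≈ 1.3437.
Ideal 4:3 ≈ 1.3333. |1.3437 − 1.3333| / 1.3333 ≈ 0.78% → 0.8%.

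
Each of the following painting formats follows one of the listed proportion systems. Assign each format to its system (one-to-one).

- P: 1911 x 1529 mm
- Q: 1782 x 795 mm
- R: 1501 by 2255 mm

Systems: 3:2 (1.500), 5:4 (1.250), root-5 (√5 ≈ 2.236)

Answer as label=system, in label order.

P=5:4, Q=root-5, R=3:2

Ratios: P ≈ 1.250; Q ≈ 2.242; R ≈ 1.502.
Targets: 3:2 ≈ 1.500; 5:4 ≈ 1.250; root-5 ≈ 2.236.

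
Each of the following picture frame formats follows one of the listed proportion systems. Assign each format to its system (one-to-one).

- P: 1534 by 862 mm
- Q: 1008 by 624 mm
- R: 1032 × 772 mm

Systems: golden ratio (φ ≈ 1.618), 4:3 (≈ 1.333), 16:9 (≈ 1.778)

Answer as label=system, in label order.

P = 1534/862 ≈ 1.780 → 16:9 (1.778)
Q = 1008/624 ≈ 1.615 → golden ratio (1.618)
R = 1032/772 ≈ 1.337 → 4:3 (1.333)

P=16:9, Q=golden ratio, R=4:3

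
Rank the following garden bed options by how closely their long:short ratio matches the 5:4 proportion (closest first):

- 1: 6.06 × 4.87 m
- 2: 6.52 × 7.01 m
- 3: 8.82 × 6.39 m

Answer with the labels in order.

1: 6.06/4.87 ≈ 1.244 → |1.244 − 1.250| = 0.006
2: 7.01/6.52 ≈ 1.075 → |1.075 − 1.250| = 0.175
3: 8.82/6.39 ≈ 1.380 → |1.380 − 1.250| = 0.130

1, 3, 2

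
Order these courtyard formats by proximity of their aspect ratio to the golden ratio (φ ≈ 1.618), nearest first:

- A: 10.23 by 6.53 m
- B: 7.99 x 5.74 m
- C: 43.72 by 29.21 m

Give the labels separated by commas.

A: 10.23/6.53 ≈ 1.567 → |1.567 − 1.618| = 0.051
B: 7.99/5.74 ≈ 1.392 → |1.392 − 1.618| = 0.226
C: 43.72/29.21 ≈ 1.497 → |1.497 − 1.618| = 0.121

A, C, B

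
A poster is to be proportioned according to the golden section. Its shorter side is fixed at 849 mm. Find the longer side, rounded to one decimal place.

golden ratio ≈ 1.61803.
Longer side = 849 × 1.61803 ≈ 1373.707 → 1373.7 mm.

1373.7 mm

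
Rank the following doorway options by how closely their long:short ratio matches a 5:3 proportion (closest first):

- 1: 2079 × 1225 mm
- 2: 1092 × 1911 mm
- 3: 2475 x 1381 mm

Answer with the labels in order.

1, 2, 3

Ratios: 1 = 2079 / 1225 ≈ 1.697; 2 = 1911 / 1092 ≈ 1.750; 3 = 2475 / 1381 ≈ 1.792.
|Δ from 1.667|: 1 0.030; 2 0.083; 3 0.125.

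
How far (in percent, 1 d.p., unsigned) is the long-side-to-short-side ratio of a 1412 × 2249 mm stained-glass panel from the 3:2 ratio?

Ratio = 2249 / 1412 ≈ 1.5928.
Ideal 3:2 = 1.5000. |1.5928 − 1.5000| / 1.5000 ≈ 6.19% → 6.2%.

6.2%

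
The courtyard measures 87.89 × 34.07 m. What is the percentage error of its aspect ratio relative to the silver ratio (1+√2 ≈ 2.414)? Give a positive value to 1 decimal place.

6.9%

Ratio = 87.89 / 34.07 ≈ 2.5797.
Ideal silver ratio ≈ 2.4142. |2.5797 − 2.4142| / 2.4142 ≈ 6.86% → 6.9%.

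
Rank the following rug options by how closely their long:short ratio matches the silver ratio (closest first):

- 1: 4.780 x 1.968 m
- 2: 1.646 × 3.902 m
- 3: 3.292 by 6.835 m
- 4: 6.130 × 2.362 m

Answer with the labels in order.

1, 2, 4, 3

Ratios: 1 = 4.780 / 1.968 ≈ 2.429; 2 = 3.902 / 1.646 ≈ 2.371; 3 = 6.835 / 3.292 ≈ 2.076; 4 = 6.130 / 2.362 ≈ 2.595.
|Δ from 2.414|: 1 0.015; 2 0.043; 3 0.338; 4 0.181.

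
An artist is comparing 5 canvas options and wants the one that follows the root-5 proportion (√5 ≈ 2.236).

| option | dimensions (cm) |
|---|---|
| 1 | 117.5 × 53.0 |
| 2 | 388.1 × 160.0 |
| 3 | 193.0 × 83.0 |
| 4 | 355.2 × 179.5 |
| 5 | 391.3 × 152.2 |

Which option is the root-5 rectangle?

Target root-5 ≈ 2.236.
1: 2.217 (Δ0.019)  2: 2.426 (Δ0.190)  3: 2.325 (Δ0.089)  4: 1.979 (Δ0.257)  5: 2.571 (Δ0.335)

1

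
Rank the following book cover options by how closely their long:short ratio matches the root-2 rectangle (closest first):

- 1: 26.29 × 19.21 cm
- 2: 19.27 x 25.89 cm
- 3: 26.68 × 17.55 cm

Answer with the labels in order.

1: 26.29/19.21 ≈ 1.369 → |1.369 − 1.414| = 0.045
2: 25.89/19.27 ≈ 1.344 → |1.344 − 1.414| = 0.070
3: 26.68/17.55 ≈ 1.520 → |1.520 − 1.414| = 0.106

1, 2, 3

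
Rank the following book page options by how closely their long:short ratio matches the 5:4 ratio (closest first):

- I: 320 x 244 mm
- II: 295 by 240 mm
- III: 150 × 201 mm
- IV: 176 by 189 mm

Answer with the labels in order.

Ratios: I = 320 / 244 ≈ 1.311; II = 295 / 240 ≈ 1.229; III = 201 / 150 ≈ 1.340; IV = 189 / 176 ≈ 1.074.
|Δ from 1.250|: I 0.061; II 0.021; III 0.090; IV 0.176.

II, I, III, IV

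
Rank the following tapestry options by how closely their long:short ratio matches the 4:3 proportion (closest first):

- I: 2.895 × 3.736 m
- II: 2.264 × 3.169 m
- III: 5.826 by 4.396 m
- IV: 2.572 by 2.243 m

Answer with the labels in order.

III, I, II, IV

I: 3.736/2.895 ≈ 1.291 → |1.291 − 1.333| = 0.042
II: 3.169/2.264 ≈ 1.400 → |1.400 − 1.333| = 0.067
III: 5.826/4.396 ≈ 1.325 → |1.325 − 1.333| = 0.008
IV: 2.572/2.243 ≈ 1.147 → |1.147 − 1.333| = 0.186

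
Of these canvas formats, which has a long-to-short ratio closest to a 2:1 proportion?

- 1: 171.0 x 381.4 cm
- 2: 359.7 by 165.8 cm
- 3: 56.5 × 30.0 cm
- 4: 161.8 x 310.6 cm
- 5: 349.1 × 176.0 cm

Ratios (long/short): 1 ≈ 2.230; 2 ≈ 2.169; 3 ≈ 1.883; 4 ≈ 1.920; 5 ≈ 1.984.
2:1 ≈ 2.000; option 5 is nearest (Δ 0.016).

5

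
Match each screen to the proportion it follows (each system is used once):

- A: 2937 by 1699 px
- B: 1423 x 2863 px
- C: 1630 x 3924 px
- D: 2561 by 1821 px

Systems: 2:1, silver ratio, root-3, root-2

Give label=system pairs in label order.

Ratios: A ≈ 1.729; B ≈ 2.012; C ≈ 2.407; D ≈ 1.406.
Targets: 2:1 ≈ 2.000; silver ratio ≈ 2.414; root-3 ≈ 1.732; root-2 ≈ 1.414.

A=root-3, B=2:1, C=silver ratio, D=root-2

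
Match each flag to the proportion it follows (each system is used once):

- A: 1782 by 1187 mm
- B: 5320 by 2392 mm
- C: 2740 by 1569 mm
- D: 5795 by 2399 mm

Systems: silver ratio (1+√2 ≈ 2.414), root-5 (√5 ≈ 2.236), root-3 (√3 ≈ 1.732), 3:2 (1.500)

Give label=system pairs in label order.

A=3:2, B=root-5, C=root-3, D=silver ratio

A = 1782/1187 ≈ 1.501 → 3:2 (1.500)
B = 5320/2392 ≈ 2.224 → root-5 (2.236)
C = 2740/1569 ≈ 1.746 → root-3 (1.732)
D = 5795/2399 ≈ 2.416 → silver ratio (2.414)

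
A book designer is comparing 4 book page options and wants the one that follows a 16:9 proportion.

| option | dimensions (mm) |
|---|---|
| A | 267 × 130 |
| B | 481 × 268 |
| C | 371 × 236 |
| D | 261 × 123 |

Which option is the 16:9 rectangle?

Target 16:9 ≈ 1.778.
A: 2.054 (Δ0.276)  B: 1.795 (Δ0.017)  C: 1.572 (Δ0.206)  D: 2.122 (Δ0.344)

B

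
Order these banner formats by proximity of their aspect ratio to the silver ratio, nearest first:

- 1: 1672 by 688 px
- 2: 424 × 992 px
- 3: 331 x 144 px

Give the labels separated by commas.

Ratios: 1 = 1672 / 688 ≈ 2.430; 2 = 992 / 424 ≈ 2.340; 3 = 331 / 144 ≈ 2.299.
|Δ from 2.414|: 1 0.016; 2 0.074; 3 0.115.

1, 2, 3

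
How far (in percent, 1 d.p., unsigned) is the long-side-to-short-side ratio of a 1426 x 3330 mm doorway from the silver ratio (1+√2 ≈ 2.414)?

3.3%

Ratio = 3330 / 1426 ≈ 2.3352.
Ideal silver ratio ≈ 2.4142. |2.3352 − 2.4142| / 2.4142 ≈ 3.27% → 3.3%.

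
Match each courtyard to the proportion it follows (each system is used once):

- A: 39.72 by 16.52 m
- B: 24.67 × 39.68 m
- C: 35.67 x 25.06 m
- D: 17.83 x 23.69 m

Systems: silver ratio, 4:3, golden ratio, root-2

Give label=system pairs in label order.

A=silver ratio, B=golden ratio, C=root-2, D=4:3

Ratios: A ≈ 2.404; B ≈ 1.608; C ≈ 1.423; D ≈ 1.329.
Targets: silver ratio ≈ 2.414; 4:3 ≈ 1.333; golden ratio ≈ 1.618; root-2 ≈ 1.414.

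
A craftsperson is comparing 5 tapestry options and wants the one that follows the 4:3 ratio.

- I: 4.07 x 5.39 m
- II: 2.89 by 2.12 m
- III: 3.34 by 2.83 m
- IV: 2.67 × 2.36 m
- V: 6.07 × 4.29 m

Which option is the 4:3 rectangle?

I

Target 4:3 ≈ 1.333.
I: 1.324 (Δ0.009)  II: 1.363 (Δ0.030)  III: 1.180 (Δ0.153)  IV: 1.131 (Δ0.202)  V: 1.415 (Δ0.082)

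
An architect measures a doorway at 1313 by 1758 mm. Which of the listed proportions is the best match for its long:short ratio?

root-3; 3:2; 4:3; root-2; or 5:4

Ratio = 1758 / 1313 ≈ 1.339.
Distances: root-3 1.732 (Δ 0.393); 3:2 1.500 (Δ 0.161); 4:3 1.333 (Δ 0.006); root-2 1.414 (Δ 0.075); 5:4 1.250 (Δ 0.089).

4:3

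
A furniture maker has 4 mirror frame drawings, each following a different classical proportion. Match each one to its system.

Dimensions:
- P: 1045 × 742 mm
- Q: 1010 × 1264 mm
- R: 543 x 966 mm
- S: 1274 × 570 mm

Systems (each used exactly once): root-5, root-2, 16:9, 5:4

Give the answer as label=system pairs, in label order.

P = 1045/742 ≈ 1.408 → root-2 (1.414)
Q = 1264/1010 ≈ 1.251 → 5:4 (1.250)
R = 966/543 ≈ 1.779 → 16:9 (1.778)
S = 1274/570 ≈ 2.235 → root-5 (2.236)

P=root-2, Q=5:4, R=16:9, S=root-5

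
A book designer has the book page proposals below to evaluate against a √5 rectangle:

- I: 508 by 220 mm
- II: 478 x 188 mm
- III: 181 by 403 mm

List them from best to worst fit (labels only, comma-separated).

I: 508/220 ≈ 2.309 → |2.309 − 2.236| = 0.073
II: 478/188 ≈ 2.543 → |2.543 − 2.236| = 0.307
III: 403/181 ≈ 2.227 → |2.227 − 2.236| = 0.009

III, I, II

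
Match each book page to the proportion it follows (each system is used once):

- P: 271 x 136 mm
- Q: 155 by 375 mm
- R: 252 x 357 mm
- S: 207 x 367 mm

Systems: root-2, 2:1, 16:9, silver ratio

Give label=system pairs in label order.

P=2:1, Q=silver ratio, R=root-2, S=16:9

Ratios: P ≈ 1.993; Q ≈ 2.419; R ≈ 1.417; S ≈ 1.773.
Targets: root-2 ≈ 1.414; 2:1 ≈ 2.000; 16:9 ≈ 1.778; silver ratio ≈ 2.414.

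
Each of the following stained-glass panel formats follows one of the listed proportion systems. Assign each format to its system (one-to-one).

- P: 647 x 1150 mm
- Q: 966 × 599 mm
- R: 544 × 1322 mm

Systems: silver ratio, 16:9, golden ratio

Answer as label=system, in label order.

P=16:9, Q=golden ratio, R=silver ratio

Ratios: P ≈ 1.777; Q ≈ 1.613; R ≈ 2.430.
Targets: silver ratio ≈ 2.414; 16:9 ≈ 1.778; golden ratio ≈ 1.618.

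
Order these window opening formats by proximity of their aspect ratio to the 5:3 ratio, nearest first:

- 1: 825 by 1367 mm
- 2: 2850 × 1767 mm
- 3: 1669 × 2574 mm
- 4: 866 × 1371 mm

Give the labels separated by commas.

1: 1367/825 ≈ 1.657 → |1.657 − 1.667| = 0.010
2: 2850/1767 ≈ 1.613 → |1.613 − 1.667| = 0.054
3: 2574/1669 ≈ 1.542 → |1.542 − 1.667| = 0.125
4: 1371/866 ≈ 1.583 → |1.583 − 1.667| = 0.084

1, 2, 4, 3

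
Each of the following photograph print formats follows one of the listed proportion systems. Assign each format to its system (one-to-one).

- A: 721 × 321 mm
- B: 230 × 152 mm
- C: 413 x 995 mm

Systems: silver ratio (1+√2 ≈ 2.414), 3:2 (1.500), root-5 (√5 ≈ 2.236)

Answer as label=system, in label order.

A=root-5, B=3:2, C=silver ratio

Ratios: A ≈ 2.246; B ≈ 1.513; C ≈ 2.409.
Targets: silver ratio ≈ 2.414; 3:2 ≈ 1.500; root-5 ≈ 2.236.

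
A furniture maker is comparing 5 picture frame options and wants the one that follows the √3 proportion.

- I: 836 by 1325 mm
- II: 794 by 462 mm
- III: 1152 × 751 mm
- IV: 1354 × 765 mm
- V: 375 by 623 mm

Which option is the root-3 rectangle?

Ratios (long/short): I ≈ 1.585; II ≈ 1.719; III ≈ 1.534; IV ≈ 1.770; V ≈ 1.661.
root-3 ≈ 1.732; option II is nearest (Δ 0.013).

II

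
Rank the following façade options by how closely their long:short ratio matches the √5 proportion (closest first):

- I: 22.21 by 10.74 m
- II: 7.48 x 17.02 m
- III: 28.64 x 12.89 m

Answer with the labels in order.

Ratios: I = 22.21 / 10.74 ≈ 2.068; II = 17.02 / 7.48 ≈ 2.275; III = 28.64 / 12.89 ≈ 2.222.
|Δ from 2.236|: I 0.168; II 0.039; III 0.014.

III, II, I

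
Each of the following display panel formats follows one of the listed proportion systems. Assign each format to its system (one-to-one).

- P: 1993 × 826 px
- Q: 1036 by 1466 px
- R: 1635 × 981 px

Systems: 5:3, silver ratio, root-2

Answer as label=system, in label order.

P=silver ratio, Q=root-2, R=5:3

P = 1993/826 ≈ 2.413 → silver ratio (2.414)
Q = 1466/1036 ≈ 1.415 → root-2 (1.414)
R = 1635/981 ≈ 1.667 → 5:3 (1.667)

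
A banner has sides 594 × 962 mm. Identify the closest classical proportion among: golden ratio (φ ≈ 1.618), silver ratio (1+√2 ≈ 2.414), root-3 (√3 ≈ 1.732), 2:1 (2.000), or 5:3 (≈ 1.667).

Ratio = 962 / 594 ≈ 1.620.
Distances: golden ratio 1.618 (Δ 0.002); silver ratio 2.414 (Δ 0.794); root-3 1.732 (Δ 0.112); 2:1 2.000 (Δ 0.380); 5:3 1.667 (Δ 0.047).

golden ratio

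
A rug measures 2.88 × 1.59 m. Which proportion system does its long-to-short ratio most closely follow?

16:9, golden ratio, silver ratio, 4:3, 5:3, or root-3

Ratio = 2.88 / 1.59 ≈ 1.811.
Distances: 16:9 1.778 (Δ 0.033); golden ratio 1.618 (Δ 0.193); silver ratio 2.414 (Δ 0.603); 4:3 1.333 (Δ 0.478); 5:3 1.667 (Δ 0.144); root-3 1.732 (Δ 0.079).

16:9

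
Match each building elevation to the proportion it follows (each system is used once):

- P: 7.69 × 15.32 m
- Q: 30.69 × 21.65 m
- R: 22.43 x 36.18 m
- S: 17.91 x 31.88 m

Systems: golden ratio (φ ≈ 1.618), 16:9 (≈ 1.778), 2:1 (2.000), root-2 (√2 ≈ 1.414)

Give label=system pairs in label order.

P=2:1, Q=root-2, R=golden ratio, S=16:9

Ratios: P ≈ 1.992; Q ≈ 1.418; R ≈ 1.613; S ≈ 1.780.
Targets: golden ratio ≈ 1.618; 16:9 ≈ 1.778; 2:1 ≈ 2.000; root-2 ≈ 1.414.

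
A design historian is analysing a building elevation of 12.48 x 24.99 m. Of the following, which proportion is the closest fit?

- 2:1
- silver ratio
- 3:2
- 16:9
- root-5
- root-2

24.99/12.48 ≈ 2.002. Nearest candidates are 2:1 (2.000, off by 0.002) and 16:9 (1.778, off by 0.224).

2:1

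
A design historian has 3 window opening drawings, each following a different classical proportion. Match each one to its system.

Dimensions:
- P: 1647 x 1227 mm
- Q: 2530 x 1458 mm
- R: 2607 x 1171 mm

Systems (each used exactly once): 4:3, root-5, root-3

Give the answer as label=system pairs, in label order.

P = 1647/1227 ≈ 1.342 → 4:3 (1.333)
Q = 2530/1458 ≈ 1.735 → root-3 (1.732)
R = 2607/1171 ≈ 2.226 → root-5 (2.236)

P=4:3, Q=root-3, R=root-5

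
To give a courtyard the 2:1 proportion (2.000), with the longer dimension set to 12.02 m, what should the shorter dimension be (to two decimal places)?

6.01 m

2:1 = 2.00000.
Shorter side = 12.02 ÷ 2.00000 ≈ 6.0100 → 6.01 m.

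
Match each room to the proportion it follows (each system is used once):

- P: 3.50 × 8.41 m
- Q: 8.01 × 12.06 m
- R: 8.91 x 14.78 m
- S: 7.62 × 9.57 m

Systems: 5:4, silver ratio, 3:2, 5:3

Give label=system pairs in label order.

P=silver ratio, Q=3:2, R=5:3, S=5:4

Ratios: P ≈ 2.403; Q ≈ 1.506; R ≈ 1.659; S ≈ 1.256.
Targets: 5:4 ≈ 1.250; silver ratio ≈ 2.414; 3:2 ≈ 1.500; 5:3 ≈ 1.667.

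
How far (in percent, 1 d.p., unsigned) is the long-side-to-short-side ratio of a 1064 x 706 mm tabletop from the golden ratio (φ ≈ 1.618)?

6.9%

Ratio = 1064 / 706 ≈ 1.5071.
Ideal golden ratio ≈ 1.6180. |1.5071 − 1.6180| / 1.6180 ≈ 6.85% → 6.9%.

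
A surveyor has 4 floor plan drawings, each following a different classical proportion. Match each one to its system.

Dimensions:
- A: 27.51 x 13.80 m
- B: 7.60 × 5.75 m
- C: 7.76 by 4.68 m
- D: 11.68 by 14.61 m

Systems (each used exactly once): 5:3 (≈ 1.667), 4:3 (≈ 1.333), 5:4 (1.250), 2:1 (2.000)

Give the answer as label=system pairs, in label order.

A = 27.51/13.80 ≈ 1.993 → 2:1 (2.000)
B = 7.60/5.75 ≈ 1.322 → 4:3 (1.333)
C = 7.76/4.68 ≈ 1.658 → 5:3 (1.667)
D = 14.61/11.68 ≈ 1.251 → 5:4 (1.250)

A=2:1, B=4:3, C=5:3, D=5:4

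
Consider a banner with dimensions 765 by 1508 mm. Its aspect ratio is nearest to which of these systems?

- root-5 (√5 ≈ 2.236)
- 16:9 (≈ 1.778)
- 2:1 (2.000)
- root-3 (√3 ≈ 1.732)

Ratio = 1508 / 765 ≈ 1.971.
Distances: root-5 2.236 (Δ 0.265); 16:9 1.778 (Δ 0.193); 2:1 2.000 (Δ 0.029); root-3 1.732 (Δ 0.239).

2:1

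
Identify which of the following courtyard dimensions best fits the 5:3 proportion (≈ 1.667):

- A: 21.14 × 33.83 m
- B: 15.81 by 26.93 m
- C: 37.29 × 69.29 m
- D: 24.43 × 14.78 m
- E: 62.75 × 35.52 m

D

Ratios (long/short): A ≈ 1.600; B ≈ 1.703; C ≈ 1.858; D ≈ 1.653; E ≈ 1.767.
5:3 ≈ 1.667; option D is nearest (Δ 0.014).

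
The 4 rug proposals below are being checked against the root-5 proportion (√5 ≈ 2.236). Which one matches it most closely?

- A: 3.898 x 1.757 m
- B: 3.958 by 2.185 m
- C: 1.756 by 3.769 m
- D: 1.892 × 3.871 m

Ratios (long/short): A ≈ 2.219; B ≈ 1.811; C ≈ 2.146; D ≈ 2.046.
root-5 ≈ 2.236; option A is nearest (Δ 0.017).

A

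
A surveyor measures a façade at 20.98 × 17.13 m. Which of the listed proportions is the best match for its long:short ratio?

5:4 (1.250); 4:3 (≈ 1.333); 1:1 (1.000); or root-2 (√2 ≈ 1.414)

Ratio = 20.98 / 17.13 ≈ 1.225.
Distances: 5:4 1.250 (Δ 0.025); 4:3 1.333 (Δ 0.108); 1:1 1.000 (Δ 0.225); root-2 1.414 (Δ 0.189).

5:4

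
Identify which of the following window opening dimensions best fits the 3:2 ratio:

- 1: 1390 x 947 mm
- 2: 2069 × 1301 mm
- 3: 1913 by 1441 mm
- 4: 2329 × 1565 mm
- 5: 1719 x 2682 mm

Ratios (long/short): 1 ≈ 1.468; 2 ≈ 1.590; 3 ≈ 1.328; 4 ≈ 1.488; 5 ≈ 1.560.
3:2 ≈ 1.500; option 4 is nearest (Δ 0.012).

4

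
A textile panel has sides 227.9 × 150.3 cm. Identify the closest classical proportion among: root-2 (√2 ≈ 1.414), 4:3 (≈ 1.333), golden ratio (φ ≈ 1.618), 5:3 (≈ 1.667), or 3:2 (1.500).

Ratio = 227.9 / 150.3 ≈ 1.516.
Distances: root-2 1.414 (Δ 0.102); 4:3 1.333 (Δ 0.183); golden ratio 1.618 (Δ 0.102); 5:3 1.667 (Δ 0.151); 3:2 1.500 (Δ 0.016).

3:2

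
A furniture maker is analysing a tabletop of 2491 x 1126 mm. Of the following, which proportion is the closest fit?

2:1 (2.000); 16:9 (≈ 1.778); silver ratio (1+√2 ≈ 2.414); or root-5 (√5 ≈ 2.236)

Ratio = 2491 / 1126 ≈ 2.212.
Distances: 2:1 2.000 (Δ 0.212); 16:9 1.778 (Δ 0.434); silver ratio 2.414 (Δ 0.202); root-5 2.236 (Δ 0.024).

root-5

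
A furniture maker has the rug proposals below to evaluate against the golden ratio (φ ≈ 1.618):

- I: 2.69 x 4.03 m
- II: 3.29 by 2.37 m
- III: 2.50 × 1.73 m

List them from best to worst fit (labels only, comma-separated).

I, III, II

I: 4.03/2.69 ≈ 1.498 → |1.498 − 1.618| = 0.120
II: 3.29/2.37 ≈ 1.388 → |1.388 − 1.618| = 0.230
III: 2.50/1.73 ≈ 1.445 → |1.445 − 1.618| = 0.173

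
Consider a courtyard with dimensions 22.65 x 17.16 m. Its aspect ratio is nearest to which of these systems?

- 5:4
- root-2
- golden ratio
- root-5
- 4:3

22.65/17.16 ≈ 1.320. Nearest candidates are 4:3 (1.333, off by 0.013) and 5:4 (1.250, off by 0.070).

4:3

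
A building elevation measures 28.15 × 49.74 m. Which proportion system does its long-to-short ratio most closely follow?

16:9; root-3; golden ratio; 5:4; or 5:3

49.74/28.15 ≈ 1.767. Nearest candidates are 16:9 (1.778, off by 0.011) and root-3 (1.732, off by 0.035).

16:9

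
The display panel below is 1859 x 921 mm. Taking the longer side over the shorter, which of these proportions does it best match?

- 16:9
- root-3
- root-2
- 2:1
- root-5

Ratio = 1859 / 921 ≈ 2.018.
Distances: 16:9 1.778 (Δ 0.240); root-3 1.732 (Δ 0.286); root-2 1.414 (Δ 0.604); 2:1 2.000 (Δ 0.018); root-5 2.236 (Δ 0.218).

2:1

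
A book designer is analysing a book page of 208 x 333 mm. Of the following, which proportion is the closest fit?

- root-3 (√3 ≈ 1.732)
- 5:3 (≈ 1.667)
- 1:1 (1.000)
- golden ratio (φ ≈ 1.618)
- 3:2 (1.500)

golden ratio

Ratio = 333 / 208 ≈ 1.601.
Distances: root-3 1.732 (Δ 0.131); 5:3 1.667 (Δ 0.066); 1:1 1.000 (Δ 0.601); golden ratio 1.618 (Δ 0.017); 3:2 1.500 (Δ 0.101).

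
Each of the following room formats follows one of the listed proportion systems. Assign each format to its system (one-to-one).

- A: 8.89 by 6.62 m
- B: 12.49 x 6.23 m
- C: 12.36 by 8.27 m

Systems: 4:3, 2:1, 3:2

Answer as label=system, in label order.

A=4:3, B=2:1, C=3:2

A = 8.89/6.62 ≈ 1.343 → 4:3 (1.333)
B = 12.49/6.23 ≈ 2.005 → 2:1 (2.000)
C = 12.36/8.27 ≈ 1.495 → 3:2 (1.500)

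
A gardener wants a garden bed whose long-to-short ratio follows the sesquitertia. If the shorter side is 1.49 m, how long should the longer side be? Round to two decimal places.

4:3 ≈ 1.33333.
Longer side = 1.49 × 1.33333 ≈ 1.9867 → 1.99 m.

1.99 m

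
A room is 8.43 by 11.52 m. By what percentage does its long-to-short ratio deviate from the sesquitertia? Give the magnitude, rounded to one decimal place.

2.5%

Ratio = 11.52 / 8.43 ≈ 1.3665.
Ideal 4:3 ≈ 1.3333. |1.3665 − 1.3333| / 1.3333 ≈ 2.49% → 2.5%.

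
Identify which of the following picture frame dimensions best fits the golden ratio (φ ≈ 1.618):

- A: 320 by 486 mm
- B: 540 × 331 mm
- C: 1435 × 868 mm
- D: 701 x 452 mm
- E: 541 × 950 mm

B

Target golden ratio ≈ 1.618.
A: 1.519 (Δ0.099)  B: 1.631 (Δ0.013)  C: 1.653 (Δ0.035)  D: 1.551 (Δ0.067)  E: 1.756 (Δ0.138)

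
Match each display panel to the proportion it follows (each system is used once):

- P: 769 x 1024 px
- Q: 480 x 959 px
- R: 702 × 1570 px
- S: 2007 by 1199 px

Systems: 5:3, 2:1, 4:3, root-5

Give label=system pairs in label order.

P=4:3, Q=2:1, R=root-5, S=5:3

P = 1024/769 ≈ 1.332 → 4:3 (1.333)
Q = 959/480 ≈ 1.998 → 2:1 (2.000)
R = 1570/702 ≈ 2.236 → root-5 (2.236)
S = 2007/1199 ≈ 1.674 → 5:3 (1.667)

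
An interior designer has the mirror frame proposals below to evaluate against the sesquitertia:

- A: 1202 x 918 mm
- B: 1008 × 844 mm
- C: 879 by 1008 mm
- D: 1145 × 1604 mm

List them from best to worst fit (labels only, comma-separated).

A, D, B, C

Ratios: A = 1202 / 918 ≈ 1.309; B = 1008 / 844 ≈ 1.194; C = 1008 / 879 ≈ 1.147; D = 1604 / 1145 ≈ 1.401.
|Δ from 1.333|: A 0.024; B 0.139; C 0.186; D 0.068.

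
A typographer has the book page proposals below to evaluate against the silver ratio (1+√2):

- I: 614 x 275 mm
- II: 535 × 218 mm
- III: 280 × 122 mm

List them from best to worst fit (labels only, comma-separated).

II, III, I

I: 614/275 ≈ 2.233 → |2.233 − 2.414| = 0.181
II: 535/218 ≈ 2.454 → |2.454 − 2.414| = 0.040
III: 280/122 ≈ 2.295 → |2.295 − 2.414| = 0.119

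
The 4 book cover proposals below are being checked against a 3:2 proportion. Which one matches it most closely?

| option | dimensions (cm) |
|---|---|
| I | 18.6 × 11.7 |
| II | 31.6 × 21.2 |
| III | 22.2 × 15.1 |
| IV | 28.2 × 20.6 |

Ratios (long/short): I ≈ 1.590; II ≈ 1.491; III ≈ 1.470; IV ≈ 1.369.
3:2 ≈ 1.500; option II is nearest (Δ 0.009).

II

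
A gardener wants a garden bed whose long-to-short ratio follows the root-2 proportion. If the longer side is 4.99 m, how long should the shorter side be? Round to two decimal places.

root-2 ≈ 1.41421.
Shorter side = 4.99 ÷ 1.41421 ≈ 3.5285 → 3.53 m.

3.53 m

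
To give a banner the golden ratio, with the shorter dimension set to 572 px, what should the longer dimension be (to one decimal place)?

925.5 px

golden ratio ≈ 1.61803.
Longer side = 572 × 1.61803 ≈ 925.513 → 925.5 px.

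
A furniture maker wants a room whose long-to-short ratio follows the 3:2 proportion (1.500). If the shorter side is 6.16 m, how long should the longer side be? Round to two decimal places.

9.24 m

3:2 = 1.50000.
Longer side = 6.16 × 1.50000 ≈ 9.2400 → 9.24 m.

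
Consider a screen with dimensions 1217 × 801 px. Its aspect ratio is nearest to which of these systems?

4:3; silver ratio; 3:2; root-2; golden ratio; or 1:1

1217/801 ≈ 1.519. Nearest candidates are 3:2 (1.500, off by 0.019) and golden ratio (1.618, off by 0.099).

3:2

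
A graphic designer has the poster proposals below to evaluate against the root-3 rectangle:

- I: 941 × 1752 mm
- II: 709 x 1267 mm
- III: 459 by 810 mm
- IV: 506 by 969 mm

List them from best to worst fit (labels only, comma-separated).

III, II, I, IV

Ratios: I = 1752 / 941 ≈ 1.862; II = 1267 / 709 ≈ 1.787; III = 810 / 459 ≈ 1.765; IV = 969 / 506 ≈ 1.915.
|Δ from 1.732|: I 0.130; II 0.055; III 0.033; IV 0.183.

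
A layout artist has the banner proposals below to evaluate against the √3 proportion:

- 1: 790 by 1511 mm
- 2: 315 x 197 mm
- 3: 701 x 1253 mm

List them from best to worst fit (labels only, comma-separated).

3, 2, 1

1: 1511/790 ≈ 1.913 → |1.913 − 1.732| = 0.181
2: 315/197 ≈ 1.599 → |1.599 − 1.732| = 0.133
3: 1253/701 ≈ 1.787 → |1.787 − 1.732| = 0.055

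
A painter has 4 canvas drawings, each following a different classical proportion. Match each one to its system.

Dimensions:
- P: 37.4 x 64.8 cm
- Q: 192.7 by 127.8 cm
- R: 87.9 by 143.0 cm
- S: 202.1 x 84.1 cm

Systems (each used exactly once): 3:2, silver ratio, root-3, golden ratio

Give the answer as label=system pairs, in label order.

P=root-3, Q=3:2, R=golden ratio, S=silver ratio

Ratios: P ≈ 1.733; Q ≈ 1.508; R ≈ 1.627; S ≈ 2.403.
Targets: 3:2 ≈ 1.500; silver ratio ≈ 2.414; root-3 ≈ 1.732; golden ratio ≈ 1.618.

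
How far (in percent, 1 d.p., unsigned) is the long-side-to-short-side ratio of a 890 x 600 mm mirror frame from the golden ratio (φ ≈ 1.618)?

8.3%

Ratio = 890 / 600 ≈ 1.4833.
Ideal golden ratio ≈ 1.6180. |1.4833 − 1.6180| / 1.6180 ≈ 8.33% → 8.3%.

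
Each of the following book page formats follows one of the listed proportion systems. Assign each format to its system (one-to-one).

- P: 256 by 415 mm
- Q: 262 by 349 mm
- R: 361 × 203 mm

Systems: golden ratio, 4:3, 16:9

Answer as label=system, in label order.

P=golden ratio, Q=4:3, R=16:9

P = 415/256 ≈ 1.621 → golden ratio (1.618)
Q = 349/262 ≈ 1.332 → 4:3 (1.333)
R = 361/203 ≈ 1.778 → 16:9 (1.778)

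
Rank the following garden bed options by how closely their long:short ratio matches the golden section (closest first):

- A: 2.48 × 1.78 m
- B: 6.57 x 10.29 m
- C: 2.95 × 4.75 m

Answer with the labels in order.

C, B, A

A: 2.48/1.78 ≈ 1.393 → |1.393 − 1.618| = 0.225
B: 10.29/6.57 ≈ 1.566 → |1.566 − 1.618| = 0.052
C: 4.75/2.95 ≈ 1.610 → |1.610 − 1.618| = 0.008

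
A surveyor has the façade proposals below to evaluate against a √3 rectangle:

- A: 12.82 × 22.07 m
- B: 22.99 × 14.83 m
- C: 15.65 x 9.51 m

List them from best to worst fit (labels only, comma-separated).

A, C, B

A: 22.07/12.82 ≈ 1.722 → |1.722 − 1.732| = 0.010
B: 22.99/14.83 ≈ 1.550 → |1.550 − 1.732| = 0.182
C: 15.65/9.51 ≈ 1.646 → |1.646 − 1.732| = 0.086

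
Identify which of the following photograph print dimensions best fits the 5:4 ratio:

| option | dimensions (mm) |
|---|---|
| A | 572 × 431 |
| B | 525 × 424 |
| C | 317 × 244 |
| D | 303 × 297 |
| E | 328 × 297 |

Ratios (long/short): A ≈ 1.327; B ≈ 1.238; C ≈ 1.299; D ≈ 1.020; E ≈ 1.104.
5:4 ≈ 1.250; option B is nearest (Δ 0.012).

B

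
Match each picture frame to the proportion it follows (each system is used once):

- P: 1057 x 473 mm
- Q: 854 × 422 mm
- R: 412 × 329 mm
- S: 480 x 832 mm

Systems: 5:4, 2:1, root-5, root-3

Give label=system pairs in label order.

P=root-5, Q=2:1, R=5:4, S=root-3

P = 1057/473 ≈ 2.235 → root-5 (2.236)
Q = 854/422 ≈ 2.024 → 2:1 (2.000)
R = 412/329 ≈ 1.252 → 5:4 (1.250)
S = 832/480 ≈ 1.733 → root-3 (1.732)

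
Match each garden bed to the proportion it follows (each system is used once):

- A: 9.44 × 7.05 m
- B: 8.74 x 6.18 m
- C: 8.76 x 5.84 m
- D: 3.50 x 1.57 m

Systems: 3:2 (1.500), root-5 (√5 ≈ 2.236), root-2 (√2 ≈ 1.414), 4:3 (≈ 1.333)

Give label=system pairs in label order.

A = 9.44/7.05 ≈ 1.339 → 4:3 (1.333)
B = 8.74/6.18 ≈ 1.414 → root-2 (1.414)
C = 8.76/5.84 ≈ 1.500 → 3:2 (1.500)
D = 3.50/1.57 ≈ 2.229 → root-5 (2.236)

A=4:3, B=root-2, C=3:2, D=root-5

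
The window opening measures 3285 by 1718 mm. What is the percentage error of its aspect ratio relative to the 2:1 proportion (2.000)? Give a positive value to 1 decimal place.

4.4%

Ratio = 3285 / 1718 ≈ 1.9121.
Ideal 2:1 = 2.0000. |1.9121 − 2.0000| / 2.0000 ≈ 4.40% → 4.4%.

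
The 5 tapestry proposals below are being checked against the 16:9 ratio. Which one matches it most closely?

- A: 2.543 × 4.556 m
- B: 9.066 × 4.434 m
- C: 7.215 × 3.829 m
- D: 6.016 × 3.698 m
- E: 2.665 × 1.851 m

Target 16:9 ≈ 1.778.
A: 1.792 (Δ0.014)  B: 2.045 (Δ0.267)  C: 1.884 (Δ0.106)  D: 1.627 (Δ0.151)  E: 1.440 (Δ0.338)

A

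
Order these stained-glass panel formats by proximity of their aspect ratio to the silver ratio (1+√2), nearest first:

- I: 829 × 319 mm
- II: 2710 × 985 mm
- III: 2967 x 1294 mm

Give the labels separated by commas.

I: 829/319 ≈ 2.599 → |2.599 − 2.414| = 0.185
II: 2710/985 ≈ 2.751 → |2.751 − 2.414| = 0.337
III: 2967/1294 ≈ 2.293 → |2.293 − 2.414| = 0.121

III, I, II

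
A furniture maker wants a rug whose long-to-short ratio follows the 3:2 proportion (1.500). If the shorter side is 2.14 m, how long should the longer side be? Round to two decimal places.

3.21 m

3:2 = 1.50000.
Longer side = 2.14 × 1.50000 ≈ 3.2100 → 3.21 m.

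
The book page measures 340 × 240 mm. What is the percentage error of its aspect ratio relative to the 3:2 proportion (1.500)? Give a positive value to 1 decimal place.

5.6%

Ratio = 340 / 240 ≈ 1.4167.
Ideal 3:2 = 1.5000. |1.4167 − 1.5000| / 1.5000 ≈ 5.55% → 5.6%.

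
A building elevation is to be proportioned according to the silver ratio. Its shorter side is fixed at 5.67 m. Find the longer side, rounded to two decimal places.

13.69 m

silver ratio ≈ 2.41421.
Longer side = 5.67 × 2.41421 ≈ 13.6886 → 13.69 m.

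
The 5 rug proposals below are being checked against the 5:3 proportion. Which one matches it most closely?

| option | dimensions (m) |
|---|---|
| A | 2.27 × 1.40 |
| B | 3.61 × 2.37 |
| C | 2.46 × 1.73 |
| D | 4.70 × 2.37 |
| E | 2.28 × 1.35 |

E

Target 5:3 ≈ 1.667.
A: 1.621 (Δ0.046)  B: 1.523 (Δ0.144)  C: 1.422 (Δ0.245)  D: 1.983 (Δ0.316)  E: 1.689 (Δ0.022)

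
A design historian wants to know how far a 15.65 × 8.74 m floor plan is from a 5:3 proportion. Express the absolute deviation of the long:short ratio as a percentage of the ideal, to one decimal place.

7.4%

Ratio = 15.65 / 8.74 ≈ 1.7906.
Ideal 5:3 ≈ 1.6667. |1.7906 − 1.6667| / 1.6667 ≈ 7.43% → 7.4%.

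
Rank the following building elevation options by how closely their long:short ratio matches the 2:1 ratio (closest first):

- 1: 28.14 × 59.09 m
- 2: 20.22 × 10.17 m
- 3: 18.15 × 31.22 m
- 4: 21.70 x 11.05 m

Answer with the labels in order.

Ratios: 1 = 59.09 / 28.14 ≈ 2.100; 2 = 20.22 / 10.17 ≈ 1.988; 3 = 31.22 / 18.15 ≈ 1.720; 4 = 21.70 / 11.05 ≈ 1.964.
|Δ from 2.000|: 1 0.100; 2 0.012; 3 0.280; 4 0.036.

2, 4, 1, 3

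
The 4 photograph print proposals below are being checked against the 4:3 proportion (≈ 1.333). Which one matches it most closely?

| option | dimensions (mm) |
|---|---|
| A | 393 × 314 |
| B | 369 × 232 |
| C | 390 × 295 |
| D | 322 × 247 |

C

Target 4:3 ≈ 1.333.
A: 1.252 (Δ0.081)  B: 1.591 (Δ0.258)  C: 1.322 (Δ0.011)  D: 1.304 (Δ0.029)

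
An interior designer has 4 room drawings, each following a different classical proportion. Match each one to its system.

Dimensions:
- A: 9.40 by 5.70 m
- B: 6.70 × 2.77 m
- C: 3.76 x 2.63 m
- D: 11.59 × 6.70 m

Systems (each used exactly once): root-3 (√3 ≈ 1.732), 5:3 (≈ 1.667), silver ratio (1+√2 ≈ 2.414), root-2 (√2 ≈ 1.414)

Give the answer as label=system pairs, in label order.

Ratios: A ≈ 1.649; B ≈ 2.419; C ≈ 1.430; D ≈ 1.730.
Targets: root-3 ≈ 1.732; 5:3 ≈ 1.667; silver ratio ≈ 2.414; root-2 ≈ 1.414.

A=5:3, B=silver ratio, C=root-2, D=root-3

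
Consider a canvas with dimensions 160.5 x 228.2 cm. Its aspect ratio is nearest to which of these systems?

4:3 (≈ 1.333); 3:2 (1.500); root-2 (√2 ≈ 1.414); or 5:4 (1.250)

root-2

228.2/160.5 ≈ 1.422. Nearest candidates are root-2 (1.414, off by 0.008) and 3:2 (1.500, off by 0.078).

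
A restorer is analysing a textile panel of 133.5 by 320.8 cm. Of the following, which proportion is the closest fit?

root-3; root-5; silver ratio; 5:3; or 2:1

Ratio = 320.8 / 133.5 ≈ 2.403.
Distances: root-3 1.732 (Δ 0.671); root-5 2.236 (Δ 0.167); silver ratio 2.414 (Δ 0.011); 5:3 1.667 (Δ 0.736); 2:1 2.000 (Δ 0.403).

silver ratio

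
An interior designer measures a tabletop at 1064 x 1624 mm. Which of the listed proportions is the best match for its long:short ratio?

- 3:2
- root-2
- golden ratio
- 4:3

3:2

Ratio = 1624 / 1064 ≈ 1.526.
Distances: 3:2 1.500 (Δ 0.026); root-2 1.414 (Δ 0.112); golden ratio 1.618 (Δ 0.092); 4:3 1.333 (Δ 0.193).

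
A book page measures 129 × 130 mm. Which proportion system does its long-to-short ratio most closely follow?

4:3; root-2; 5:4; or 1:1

130/129 ≈ 1.008. Nearest candidates are 1:1 (1.000, off by 0.008) and 5:4 (1.250, off by 0.242).

1:1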